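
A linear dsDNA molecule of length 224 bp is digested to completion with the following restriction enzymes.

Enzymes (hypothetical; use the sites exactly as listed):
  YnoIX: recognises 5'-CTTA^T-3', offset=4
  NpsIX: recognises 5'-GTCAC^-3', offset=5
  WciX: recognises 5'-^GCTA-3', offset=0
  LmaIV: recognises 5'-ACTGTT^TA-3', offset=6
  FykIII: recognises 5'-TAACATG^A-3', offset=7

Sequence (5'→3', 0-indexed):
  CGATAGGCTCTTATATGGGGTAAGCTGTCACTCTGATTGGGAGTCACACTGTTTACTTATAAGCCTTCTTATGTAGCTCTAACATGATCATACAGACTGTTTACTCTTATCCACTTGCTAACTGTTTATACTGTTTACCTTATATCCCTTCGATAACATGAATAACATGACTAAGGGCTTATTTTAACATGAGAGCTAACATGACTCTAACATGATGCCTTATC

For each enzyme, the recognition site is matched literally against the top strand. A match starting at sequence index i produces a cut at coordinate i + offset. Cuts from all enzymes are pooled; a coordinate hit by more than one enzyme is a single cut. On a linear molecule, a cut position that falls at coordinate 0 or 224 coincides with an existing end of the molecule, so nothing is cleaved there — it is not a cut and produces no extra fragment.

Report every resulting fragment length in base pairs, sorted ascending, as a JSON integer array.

[2,3,6,6,7,7,8,8,9,9,9,10,10,11,12,12,13,15,15,16,18,18]

Scan for sites:
  YnoIX CTTAT/4: at [9, 55, 67, 105, 138, 177, 218] ⇒ [13, 59, 71, 109, 142, 181, 222]
  NpsIX GTCAC/5: at [26, 42] ⇒ [31, 47]
  WciX GCTA/0: at [116, 194] ⇒ [116, 194]
  LmaIV ACTGTTTA/6: at [47, 95, 120, 129] ⇒ [53, 101, 126, 135]
  FykIII TAACATGA/7: at [79, 153, 162, 184, 196, 207] ⇒ [86, 160, 169, 191, 203, 214]

Pooled cuts: [13, 31, 47, 53, 59, 71, 86, 101, 109, 116, 126, 135, 142, 160, 169, 181, 191, 194, 203, 214, 222]

Fragment lengths:
  [0,13): 13 bp
  [13,31): 18 bp
  [31,47): 16 bp
  [47,53): 6 bp
  [53,59): 6 bp
  [59,71): 12 bp
  [71,86): 15 bp
  [86,101): 15 bp
  [101,109): 8 bp
  [109,116): 7 bp
  [116,126): 10 bp
  [126,135): 9 bp
  [135,142): 7 bp
  [142,160): 18 bp
  [160,169): 9 bp
  [169,181): 12 bp
  [181,191): 10 bp
  [191,194): 3 bp
  [194,203): 9 bp
  [203,214): 11 bp
  [214,222): 8 bp
  [222,224): 2 bp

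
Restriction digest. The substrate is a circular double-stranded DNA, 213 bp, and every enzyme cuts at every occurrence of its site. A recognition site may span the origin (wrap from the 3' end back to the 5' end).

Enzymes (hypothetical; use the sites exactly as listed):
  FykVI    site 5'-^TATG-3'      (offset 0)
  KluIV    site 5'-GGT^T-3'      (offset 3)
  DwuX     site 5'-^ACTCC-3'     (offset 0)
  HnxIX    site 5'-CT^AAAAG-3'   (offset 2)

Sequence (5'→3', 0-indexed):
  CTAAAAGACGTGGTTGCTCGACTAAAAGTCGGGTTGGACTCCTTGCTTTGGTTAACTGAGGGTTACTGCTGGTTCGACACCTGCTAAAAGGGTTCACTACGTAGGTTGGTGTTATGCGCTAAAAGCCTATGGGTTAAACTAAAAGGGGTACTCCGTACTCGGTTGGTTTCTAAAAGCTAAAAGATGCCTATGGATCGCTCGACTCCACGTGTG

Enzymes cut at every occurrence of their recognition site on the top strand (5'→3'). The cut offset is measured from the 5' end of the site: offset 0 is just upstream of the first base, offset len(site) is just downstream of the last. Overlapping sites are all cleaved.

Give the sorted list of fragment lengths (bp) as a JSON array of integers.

[3,4,4,6,6,7,7,7,8,8,9,9,10,10,11,11,12,12,13,13,14,14,15]

Site scan:
  FykVI TATG/0: at [112, 127, 188] ⇒ [112, 127, 188]
  KluIV GGTT/3: at [11, 31, 49, 60, 70, 90, 103, 131, 160, 164] ⇒ [14, 34, 52, 63, 73, 93, 106, 134, 163, 167]
  DwuX ACTCC/0: at [37, 149, 201] ⇒ [37, 149, 201]
  HnxIX CTAAAAG/2: at [0, 21, 83, 118, 138, 169, 176] ⇒ [2, 23, 85, 120, 140, 171, 178]

Pooled cuts: [2, 14, 23, 34, 37, 52, 63, 73, 85, 93, 106, 112, 120, 127, 134, 140, 149, 163, 167, 171, 178, 188, 201]

Fragment lengths:
  2→14: 12 bp
  14→23: 9 bp
  23→34: 11 bp
  34→37: 3 bp
  37→52: 15 bp
  52→63: 11 bp
  63→73: 10 bp
  73→85: 12 bp
  85→93: 8 bp
  93→106: 13 bp
  106→112: 6 bp
  112→120: 8 bp
  120→127: 7 bp
  127→134: 7 bp
  134→140: 6 bp
  140→149: 9 bp
  149→163: 14 bp
  163→167: 4 bp
  167→171: 4 bp
  171→178: 7 bp
  178→188: 10 bp
  188→201: 13 bp
  201→2 (wrap): 213-201+2 = 14 bp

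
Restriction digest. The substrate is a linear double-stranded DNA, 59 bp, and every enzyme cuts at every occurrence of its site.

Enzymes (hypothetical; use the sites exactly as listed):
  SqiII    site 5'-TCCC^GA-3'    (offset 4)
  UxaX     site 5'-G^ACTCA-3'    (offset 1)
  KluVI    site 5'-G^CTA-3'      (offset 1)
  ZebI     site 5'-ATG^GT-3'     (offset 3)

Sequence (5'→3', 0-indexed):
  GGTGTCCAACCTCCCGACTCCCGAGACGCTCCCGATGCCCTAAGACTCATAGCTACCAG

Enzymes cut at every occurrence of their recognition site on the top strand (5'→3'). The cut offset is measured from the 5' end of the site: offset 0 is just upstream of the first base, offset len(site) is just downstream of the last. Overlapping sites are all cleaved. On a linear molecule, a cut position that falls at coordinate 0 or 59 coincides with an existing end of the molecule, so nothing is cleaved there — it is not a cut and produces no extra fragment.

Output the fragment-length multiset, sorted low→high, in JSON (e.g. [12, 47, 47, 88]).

Site scan:
  SqiII TCCCGA/4: at [11, 18, 29] ⇒ [15, 22, 33]
  UxaX GACTCA/1: at [43] ⇒ [44]
  KluVI GCTA/1: at [51] ⇒ [52]
  ZebI (ATGGT, off=3): no sites

Pooled cuts: [15, 22, 33, 44, 52]

Fragment lengths:
  [0,15): 15 bp
  [15,22): 7 bp
  [22,33): 11 bp
  [33,44): 11 bp
  [44,52): 8 bp
  [52,59): 7 bp

[7,7,8,11,11,15]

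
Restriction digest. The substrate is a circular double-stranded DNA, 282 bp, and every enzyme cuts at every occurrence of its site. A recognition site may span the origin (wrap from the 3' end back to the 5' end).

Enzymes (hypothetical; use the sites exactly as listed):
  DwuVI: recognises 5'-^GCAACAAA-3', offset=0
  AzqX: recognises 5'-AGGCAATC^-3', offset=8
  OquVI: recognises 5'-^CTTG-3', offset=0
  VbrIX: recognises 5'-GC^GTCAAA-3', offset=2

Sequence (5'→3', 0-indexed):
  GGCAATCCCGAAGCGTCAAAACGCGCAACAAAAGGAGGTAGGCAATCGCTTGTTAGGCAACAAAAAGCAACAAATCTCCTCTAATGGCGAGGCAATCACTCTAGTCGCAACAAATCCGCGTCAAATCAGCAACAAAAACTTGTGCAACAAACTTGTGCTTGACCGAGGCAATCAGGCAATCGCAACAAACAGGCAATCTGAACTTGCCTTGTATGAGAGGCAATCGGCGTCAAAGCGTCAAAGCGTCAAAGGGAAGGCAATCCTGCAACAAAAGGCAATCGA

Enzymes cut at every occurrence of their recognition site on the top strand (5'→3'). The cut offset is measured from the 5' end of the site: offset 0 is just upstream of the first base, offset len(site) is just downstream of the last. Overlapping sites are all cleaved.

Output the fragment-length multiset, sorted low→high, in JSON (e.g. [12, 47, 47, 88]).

Site scan:
  DwuVI GCAACAAA/0: at [24, 56, 66, 106, 128, 143, 181, 264] ⇒ [24, 56, 66, 106, 128, 143, 181, 264]
  AzqX AGGCAATC/8: at [39, 89, 165, 173, 190, 217, 254, 272, 281] ⇒ [7, 47, 97, 173, 181, 198, 225, 262, 280]
  OquVI CTTG/0: at [48, 138, 151, 157, 202, 207] ⇒ [48, 138, 151, 157, 202, 207]
  VbrIX GCGTCAAA/2: at [12, 117, 226, 234, 242] ⇒ [14, 119, 228, 236, 244]

All cut coordinates (distinct, sorted): [7, 14, 24, 47, 48, 56, 66, 97, 106, 119, 128, 138, 143, 151, 157, 173, 181, 198, 202, 207, 225, 228, 236, 244, 262, 264, 280]

Fragments:
  7→14: 7 bp
  14→24: 10 bp
  24→47: 23 bp
  47→48: 1 bp
  48→56: 8 bp
  56→66: 10 bp
  66→97: 31 bp
  97→106: 9 bp
  106→119: 13 bp
  119→128: 9 bp
  128→138: 10 bp
  138→143: 5 bp
  143→151: 8 bp
  151→157: 6 bp
  157→173: 16 bp
  173→181: 8 bp
  181→198: 17 bp
  198→202: 4 bp
  202→207: 5 bp
  207→225: 18 bp
  225→228: 3 bp
  228→236: 8 bp
  236→244: 8 bp
  244→262: 18 bp
  262→264: 2 bp
  264→280: 16 bp
  280→7 (wrap): 282-280+7 = 9 bp

[1,2,3,4,5,5,6,7,8,8,8,8,8,9,9,9,10,10,10,13,16,16,17,18,18,23,31]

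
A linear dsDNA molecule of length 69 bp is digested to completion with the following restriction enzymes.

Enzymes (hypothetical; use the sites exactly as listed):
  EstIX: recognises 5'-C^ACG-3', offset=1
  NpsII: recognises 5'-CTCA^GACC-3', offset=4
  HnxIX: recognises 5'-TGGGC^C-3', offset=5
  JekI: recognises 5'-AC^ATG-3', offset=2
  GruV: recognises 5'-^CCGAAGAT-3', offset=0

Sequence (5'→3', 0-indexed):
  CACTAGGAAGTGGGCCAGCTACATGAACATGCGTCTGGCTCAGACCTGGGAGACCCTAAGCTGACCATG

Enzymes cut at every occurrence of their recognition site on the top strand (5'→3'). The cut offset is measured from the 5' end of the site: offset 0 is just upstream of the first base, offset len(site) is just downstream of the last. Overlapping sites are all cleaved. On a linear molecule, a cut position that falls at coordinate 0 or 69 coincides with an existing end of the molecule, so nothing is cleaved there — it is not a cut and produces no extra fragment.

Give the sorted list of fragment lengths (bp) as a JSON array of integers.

Per-enzyme occurrences:
  EstIX (CACG, off=1): no sites
  NpsII (CTCAGACC, off=4): starts [38] → cuts [42]
  HnxIX (TGGGCC, off=5): starts [10] → cuts [15]
  JekI (ACATG, off=2): starts [20, 26] → cuts [22, 28]
  GruV (CCGAAGAT, off=0): no sites

Pooled cuts: [15, 22, 28, 42]

Fragment lengths:
  [0,15): 15 bp
  [15,22): 7 bp
  [22,28): 6 bp
  [28,42): 14 bp
  [42,69): 27 bp

[6,7,14,15,27]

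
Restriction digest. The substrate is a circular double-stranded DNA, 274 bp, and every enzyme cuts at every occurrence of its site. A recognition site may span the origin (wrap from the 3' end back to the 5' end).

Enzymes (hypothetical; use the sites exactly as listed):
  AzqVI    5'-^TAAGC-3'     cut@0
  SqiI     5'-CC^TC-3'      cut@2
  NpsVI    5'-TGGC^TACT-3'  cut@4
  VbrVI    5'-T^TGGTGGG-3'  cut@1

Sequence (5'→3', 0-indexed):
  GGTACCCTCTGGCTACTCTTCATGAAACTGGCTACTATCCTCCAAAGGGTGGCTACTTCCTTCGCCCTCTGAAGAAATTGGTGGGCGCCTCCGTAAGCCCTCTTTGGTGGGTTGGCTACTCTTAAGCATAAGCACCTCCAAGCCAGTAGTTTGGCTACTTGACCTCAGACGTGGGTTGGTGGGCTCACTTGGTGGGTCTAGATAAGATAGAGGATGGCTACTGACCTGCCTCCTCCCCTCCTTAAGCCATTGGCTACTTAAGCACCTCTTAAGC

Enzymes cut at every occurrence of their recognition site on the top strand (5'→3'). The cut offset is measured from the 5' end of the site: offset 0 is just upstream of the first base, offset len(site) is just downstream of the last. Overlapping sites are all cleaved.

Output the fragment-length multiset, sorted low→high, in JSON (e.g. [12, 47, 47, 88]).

[3,3,4,4,4,4,5,6,6,6,7,8,8,8,9,11,11,12,12,12,12,12,13,13,14,19,19,29]

Scan for sites:
  AzqVI TAAGC/0: at [93, 122, 128, 242, 258, 269] ⇒ [93, 122, 128, 242, 258, 269]
  SqiI CCTC/2: at [5, 38, 65, 87, 98, 134, 162, 228, 231, 236, 264] ⇒ [7, 40, 67, 89, 100, 136, 164, 230, 233, 238, 266]
  NpsVI TGGCTACT/4: at [9, 28, 49, 112, 151, 214, 250] ⇒ [13, 32, 53, 116, 155, 218, 254]
  VbrVI TTGGTGGG/1: at [77, 103, 175, 188] ⇒ [78, 104, 176, 189]

All cut coordinates (distinct, sorted): [7, 13, 32, 40, 53, 67, 78, 89, 93, 100, 104, 116, 122, 128, 136, 155, 164, 176, 189, 218, 230, 233, 238, 242, 254, 258, 266, 269]

Fragment lengths:
  7→13: 6 bp
  13→32: 19 bp
  32→40: 8 bp
  40→53: 13 bp
  53→67: 14 bp
  67→78: 11 bp
  78→89: 11 bp
  89→93: 4 bp
  93→100: 7 bp
  100→104: 4 bp
  104→116: 12 bp
  116→122: 6 bp
  122→128: 6 bp
  128→136: 8 bp
  136→155: 19 bp
  155→164: 9 bp
  164→176: 12 bp
  176→189: 13 bp
  189→218: 29 bp
  218→230: 12 bp
  230→233: 3 bp
  233→238: 5 bp
  238→242: 4 bp
  242→254: 12 bp
  254→258: 4 bp
  258→266: 8 bp
  266→269: 3 bp
  269→7 (wrap): 274-269+7 = 12 bp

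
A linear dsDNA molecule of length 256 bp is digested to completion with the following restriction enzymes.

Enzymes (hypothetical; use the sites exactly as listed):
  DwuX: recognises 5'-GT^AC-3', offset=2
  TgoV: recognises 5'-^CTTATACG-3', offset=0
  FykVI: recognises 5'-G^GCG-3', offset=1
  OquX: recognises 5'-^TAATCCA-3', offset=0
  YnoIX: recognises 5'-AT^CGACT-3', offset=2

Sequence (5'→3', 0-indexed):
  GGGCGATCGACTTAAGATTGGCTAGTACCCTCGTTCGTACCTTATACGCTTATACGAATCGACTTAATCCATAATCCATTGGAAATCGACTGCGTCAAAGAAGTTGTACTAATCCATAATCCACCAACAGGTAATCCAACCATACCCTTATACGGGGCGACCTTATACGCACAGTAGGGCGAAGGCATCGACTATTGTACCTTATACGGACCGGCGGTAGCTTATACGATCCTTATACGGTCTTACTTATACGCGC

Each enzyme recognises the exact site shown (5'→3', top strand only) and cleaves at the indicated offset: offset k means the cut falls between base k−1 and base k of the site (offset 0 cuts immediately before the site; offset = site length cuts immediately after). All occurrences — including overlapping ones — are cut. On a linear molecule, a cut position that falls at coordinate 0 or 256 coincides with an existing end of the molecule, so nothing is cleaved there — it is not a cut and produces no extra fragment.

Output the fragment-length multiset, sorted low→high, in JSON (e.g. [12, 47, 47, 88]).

Site scan:
  DwuX (GTAC, off=2): starts [24, 36, 105, 196] → cuts [26, 38, 107, 198]
  TgoV (CTTATACG, off=0): starts [40, 48, 146, 161, 200, 220, 231, 245] → cuts [40, 48, 146, 161, 200, 220, 231, 245]
  FykVI (GGCG, off=1): starts [1, 155, 177, 212] → cuts [2, 156, 178, 213]
  OquX (TAATCCA, off=0): starts [64, 71, 109, 116, 131] → cuts [64, 71, 109, 116, 131]
  YnoIX (ATCGACT, off=2): starts [5, 57, 84, 186] → cuts [7, 59, 86, 188]

Pooled cuts: [2, 7, 26, 38, 40, 48, 59, 64, 71, 86, 107, 109, 116, 131, 146, 156, 161, 178, 188, 198, 200, 213, 220, 231, 245]

Fragment lengths:
  [0,2): 2 bp
  [2,7): 5 bp
  [7,26): 19 bp
  [26,38): 12 bp
  [38,40): 2 bp
  [40,48): 8 bp
  [48,59): 11 bp
  [59,64): 5 bp
  [64,71): 7 bp
  [71,86): 15 bp
  [86,107): 21 bp
  [107,109): 2 bp
  [109,116): 7 bp
  [116,131): 15 bp
  [131,146): 15 bp
  [146,156): 10 bp
  [156,161): 5 bp
  [161,178): 17 bp
  [178,188): 10 bp
  [188,198): 10 bp
  [198,200): 2 bp
  [200,213): 13 bp
  [213,220): 7 bp
  [220,231): 11 bp
  [231,245): 14 bp
  [245,256): 11 bp

[2,2,2,2,5,5,5,7,7,7,8,10,10,10,11,11,11,12,13,14,15,15,15,17,19,21]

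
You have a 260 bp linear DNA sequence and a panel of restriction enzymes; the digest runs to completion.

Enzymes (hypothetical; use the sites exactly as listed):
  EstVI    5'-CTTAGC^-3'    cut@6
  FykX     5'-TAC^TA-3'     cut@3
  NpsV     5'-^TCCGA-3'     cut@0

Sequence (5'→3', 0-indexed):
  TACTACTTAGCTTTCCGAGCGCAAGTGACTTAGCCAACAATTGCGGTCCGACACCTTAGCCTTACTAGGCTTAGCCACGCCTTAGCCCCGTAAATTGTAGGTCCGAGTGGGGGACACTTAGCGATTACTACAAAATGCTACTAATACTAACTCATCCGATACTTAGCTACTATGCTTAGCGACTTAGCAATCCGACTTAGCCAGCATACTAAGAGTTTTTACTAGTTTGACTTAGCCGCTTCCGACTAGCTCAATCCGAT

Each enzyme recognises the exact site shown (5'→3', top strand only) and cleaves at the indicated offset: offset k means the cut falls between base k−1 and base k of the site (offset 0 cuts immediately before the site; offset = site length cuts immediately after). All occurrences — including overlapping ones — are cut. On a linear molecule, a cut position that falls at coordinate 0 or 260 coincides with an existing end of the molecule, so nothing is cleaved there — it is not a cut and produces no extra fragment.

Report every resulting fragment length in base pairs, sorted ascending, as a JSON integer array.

[2,2,3,3,4,5,6,6,6,7,8,8,8,10,10,11,11,12,13,13,13,14,14,14,15,21,21]

Per-enzyme occurrences:
  EstVI CTTAGC/6: at [5, 28, 54, 69, 80, 116, 161, 174, 182, 195, 230] ⇒ [11, 34, 60, 75, 86, 122, 167, 180, 188, 201, 236]
  FykX TACTA/3: at [0, 62, 125, 138, 144, 167, 206, 219] ⇒ [3, 65, 128, 141, 147, 170, 209, 222]
  NpsV TCCGA/0: at [13, 46, 101, 154, 190, 240, 254] ⇒ [13, 46, 101, 154, 190, 240, 254]

All cut coordinates (distinct, sorted): [3, 11, 13, 34, 46, 60, 65, 75, 86, 101, 122, 128, 141, 147, 154, 167, 170, 180, 188, 190, 201, 209, 222, 236, 240, 254]

Fragments:
  [0,3): 3 bp
  [3,11): 8 bp
  [11,13): 2 bp
  [13,34): 21 bp
  [34,46): 12 bp
  [46,60): 14 bp
  [60,65): 5 bp
  [65,75): 10 bp
  [75,86): 11 bp
  [86,101): 15 bp
  [101,122): 21 bp
  [122,128): 6 bp
  [128,141): 13 bp
  [141,147): 6 bp
  [147,154): 7 bp
  [154,167): 13 bp
  [167,170): 3 bp
  [170,180): 10 bp
  [180,188): 8 bp
  [188,190): 2 bp
  [190,201): 11 bp
  [201,209): 8 bp
  [209,222): 13 bp
  [222,236): 14 bp
  [236,240): 4 bp
  [240,254): 14 bp
  [254,260): 6 bp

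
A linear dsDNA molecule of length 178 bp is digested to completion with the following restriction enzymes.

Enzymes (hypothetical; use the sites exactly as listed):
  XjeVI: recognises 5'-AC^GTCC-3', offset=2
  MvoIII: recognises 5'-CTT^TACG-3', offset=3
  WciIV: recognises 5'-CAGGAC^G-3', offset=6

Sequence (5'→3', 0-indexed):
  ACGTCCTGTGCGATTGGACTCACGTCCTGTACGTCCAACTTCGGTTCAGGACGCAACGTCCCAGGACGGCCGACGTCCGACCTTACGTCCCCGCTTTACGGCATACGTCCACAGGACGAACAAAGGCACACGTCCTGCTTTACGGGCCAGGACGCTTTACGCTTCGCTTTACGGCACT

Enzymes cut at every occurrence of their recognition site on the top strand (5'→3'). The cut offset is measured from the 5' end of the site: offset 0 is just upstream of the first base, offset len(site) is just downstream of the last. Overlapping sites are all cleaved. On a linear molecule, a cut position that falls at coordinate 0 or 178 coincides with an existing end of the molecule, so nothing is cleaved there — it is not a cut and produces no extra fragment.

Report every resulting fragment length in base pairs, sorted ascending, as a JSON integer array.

[2,4,5,7,9,9,9,10,10,10,11,12,12,13,14,20,21]

Per-enzyme occurrences:
  XjeVI ACGTCC/2: at [0, 21, 30, 55, 72, 84, 104, 129] ⇒ [2, 23, 32, 57, 74, 86, 106, 131]
  MvoIII CTTTACG/3: at [93, 137, 154, 166] ⇒ [96, 140, 157, 169]
  WciIV CAGGACG/6: at [46, 61, 111, 147] ⇒ [52, 67, 117, 153]

All cut coordinates (distinct, sorted): [2, 23, 32, 52, 57, 67, 74, 86, 96, 106, 117, 131, 140, 153, 157, 169]

Fragments:
  [0,2): 2 bp
  [2,23): 21 bp
  [23,32): 9 bp
  [32,52): 20 bp
  [52,57): 5 bp
  [57,67): 10 bp
  [67,74): 7 bp
  [74,86): 12 bp
  [86,96): 10 bp
  [96,106): 10 bp
  [106,117): 11 bp
  [117,131): 14 bp
  [131,140): 9 bp
  [140,153): 13 bp
  [153,157): 4 bp
  [157,169): 12 bp
  [169,178): 9 bp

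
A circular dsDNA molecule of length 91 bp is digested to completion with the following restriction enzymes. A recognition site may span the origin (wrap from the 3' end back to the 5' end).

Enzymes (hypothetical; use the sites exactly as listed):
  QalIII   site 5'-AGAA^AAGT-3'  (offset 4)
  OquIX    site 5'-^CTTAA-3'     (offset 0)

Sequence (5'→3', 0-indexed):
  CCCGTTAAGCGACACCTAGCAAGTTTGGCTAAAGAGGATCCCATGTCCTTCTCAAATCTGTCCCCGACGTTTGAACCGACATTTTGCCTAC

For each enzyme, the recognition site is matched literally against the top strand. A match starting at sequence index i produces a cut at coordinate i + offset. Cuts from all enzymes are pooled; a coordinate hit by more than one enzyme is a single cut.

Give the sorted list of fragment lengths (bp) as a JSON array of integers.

Site scan:
  QalIII (AGAAAAGT, off=4): no sites
  OquIX (CTTAA, off=0): no sites

All cut coordinates (distinct, sorted): ∅

Fragments:
  no cuts → one circular fragment of 91 bp

[91]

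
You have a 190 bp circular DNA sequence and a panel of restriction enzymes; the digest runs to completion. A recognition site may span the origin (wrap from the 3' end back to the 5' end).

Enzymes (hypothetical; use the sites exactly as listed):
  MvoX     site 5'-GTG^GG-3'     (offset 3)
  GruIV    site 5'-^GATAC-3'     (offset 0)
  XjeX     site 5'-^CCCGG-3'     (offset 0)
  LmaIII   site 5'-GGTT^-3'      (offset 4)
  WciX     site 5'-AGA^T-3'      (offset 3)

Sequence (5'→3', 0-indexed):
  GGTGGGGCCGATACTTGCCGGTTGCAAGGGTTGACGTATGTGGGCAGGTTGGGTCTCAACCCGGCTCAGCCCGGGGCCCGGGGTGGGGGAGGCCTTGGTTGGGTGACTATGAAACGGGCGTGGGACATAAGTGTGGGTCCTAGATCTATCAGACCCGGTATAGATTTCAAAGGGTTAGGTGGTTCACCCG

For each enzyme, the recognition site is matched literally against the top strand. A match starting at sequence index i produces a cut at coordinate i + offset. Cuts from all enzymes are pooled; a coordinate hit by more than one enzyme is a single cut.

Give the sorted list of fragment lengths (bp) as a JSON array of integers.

[2,5,7,8,8,8,9,9,9,9,9,10,10,11,12,13,14,15,22]

Scan for sites:
  MvoX GTGGG/3: at [1, 39, 82, 119, 132] ⇒ [4, 42, 85, 122, 135]
  GruIV GATAC/0: at [9] ⇒ [9]
  XjeX CCCGG/0: at [59, 69, 76, 153, 186] ⇒ [59, 69, 76, 153, 186]
  LmaIII GGTT/4: at [19, 28, 46, 96, 172, 180] ⇒ [23, 32, 50, 100, 176, 184]
  WciX AGAT/3: at [141, 161] ⇒ [144, 164]

Pooled cuts: [4, 9, 23, 32, 42, 50, 59, 69, 76, 85, 100, 122, 135, 144, 153, 164, 176, 184, 186]

Fragments:
  4→9: 5 bp
  9→23: 14 bp
  23→32: 9 bp
  32→42: 10 bp
  42→50: 8 bp
  50→59: 9 bp
  59→69: 10 bp
  69→76: 7 bp
  76→85: 9 bp
  85→100: 15 bp
  100→122: 22 bp
  122→135: 13 bp
  135→144: 9 bp
  144→153: 9 bp
  153→164: 11 bp
  164→176: 12 bp
  176→184: 8 bp
  184→186: 2 bp
  186→4 (wrap): 190-186+4 = 8 bp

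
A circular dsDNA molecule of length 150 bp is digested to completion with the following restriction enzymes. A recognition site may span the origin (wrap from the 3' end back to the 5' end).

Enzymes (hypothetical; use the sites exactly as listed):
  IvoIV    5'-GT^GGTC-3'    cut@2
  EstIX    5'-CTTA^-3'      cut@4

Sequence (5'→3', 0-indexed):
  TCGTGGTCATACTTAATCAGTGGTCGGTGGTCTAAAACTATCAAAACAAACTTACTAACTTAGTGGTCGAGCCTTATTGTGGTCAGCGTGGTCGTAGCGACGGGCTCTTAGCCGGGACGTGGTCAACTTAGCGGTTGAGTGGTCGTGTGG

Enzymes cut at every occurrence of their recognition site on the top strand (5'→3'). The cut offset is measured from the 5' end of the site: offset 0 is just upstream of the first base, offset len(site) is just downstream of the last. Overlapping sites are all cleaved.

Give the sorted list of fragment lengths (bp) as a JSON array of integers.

[2,4,6,6,7,8,8,9,10,10,10,11,12,21,26]

Per-enzyme occurrences:
  IvoIV (GTGGTC, off=2): starts [2, 19, 26, 62, 78, 87, 118, 138, 146] → cuts [4, 21, 28, 64, 80, 89, 120, 140, 148]
  EstIX (CTTA, off=4): starts [11, 50, 58, 72, 106, 126] → cuts [15, 54, 62, 76, 110, 130]

All cut coordinates (distinct, sorted): [4, 15, 21, 28, 54, 62, 64, 76, 80, 89, 110, 120, 130, 140, 148]

Fragment lengths:
  4→15: 11 bp
  15→21: 6 bp
  21→28: 7 bp
  28→54: 26 bp
  54→62: 8 bp
  62→64: 2 bp
  64→76: 12 bp
  76→80: 4 bp
  80→89: 9 bp
  89→110: 21 bp
  110→120: 10 bp
  120→130: 10 bp
  130→140: 10 bp
  140→148: 8 bp
  148→4 (wrap): 150-148+4 = 6 bp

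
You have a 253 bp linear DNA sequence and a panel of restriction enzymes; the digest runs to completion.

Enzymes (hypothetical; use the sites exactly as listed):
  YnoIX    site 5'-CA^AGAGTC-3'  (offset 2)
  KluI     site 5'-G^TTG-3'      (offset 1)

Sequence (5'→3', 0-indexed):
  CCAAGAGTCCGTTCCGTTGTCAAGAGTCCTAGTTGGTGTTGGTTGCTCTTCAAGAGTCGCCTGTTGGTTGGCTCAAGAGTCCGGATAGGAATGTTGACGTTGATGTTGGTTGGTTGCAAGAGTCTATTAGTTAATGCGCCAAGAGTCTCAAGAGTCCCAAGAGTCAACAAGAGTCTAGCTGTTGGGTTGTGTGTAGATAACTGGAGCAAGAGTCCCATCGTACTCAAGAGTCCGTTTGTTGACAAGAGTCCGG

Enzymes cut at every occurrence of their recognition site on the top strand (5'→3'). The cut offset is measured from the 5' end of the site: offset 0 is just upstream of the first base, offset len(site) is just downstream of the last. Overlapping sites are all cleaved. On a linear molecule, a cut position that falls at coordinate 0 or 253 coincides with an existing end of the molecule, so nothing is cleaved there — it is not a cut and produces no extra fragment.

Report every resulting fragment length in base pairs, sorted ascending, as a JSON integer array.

Scan for sites:
  YnoIX CAAGAGTC/2: at [1, 20, 50, 73, 116, 139, 148, 157, 167, 206, 224, 242] ⇒ [3, 22, 52, 75, 118, 141, 150, 159, 169, 208, 226, 244]
  KluI GTTG/1: at [15, 31, 37, 41, 62, 66, 92, 98, 104, 108, 112, 180, 185, 237] ⇒ [16, 32, 38, 42, 63, 67, 93, 99, 105, 109, 113, 181, 186, 238]

All cut coordinates (distinct, sorted): [3, 16, 22, 32, 38, 42, 52, 63, 67, 75, 93, 99, 105, 109, 113, 118, 141, 150, 159, 169, 181, 186, 208, 226, 238, 244]

Fragment lengths:
  [0,3): 3 bp
  [3,16): 13 bp
  [16,22): 6 bp
  [22,32): 10 bp
  [32,38): 6 bp
  [38,42): 4 bp
  [42,52): 10 bp
  [52,63): 11 bp
  [63,67): 4 bp
  [67,75): 8 bp
  [75,93): 18 bp
  [93,99): 6 bp
  [99,105): 6 bp
  [105,109): 4 bp
  [109,113): 4 bp
  [113,118): 5 bp
  [118,141): 23 bp
  [141,150): 9 bp
  [150,159): 9 bp
  [159,169): 10 bp
  [169,181): 12 bp
  [181,186): 5 bp
  [186,208): 22 bp
  [208,226): 18 bp
  [226,238): 12 bp
  [238,244): 6 bp
  [244,253): 9 bp

[3,4,4,4,4,5,5,6,6,6,6,6,8,9,9,9,10,10,10,11,12,12,13,18,18,22,23]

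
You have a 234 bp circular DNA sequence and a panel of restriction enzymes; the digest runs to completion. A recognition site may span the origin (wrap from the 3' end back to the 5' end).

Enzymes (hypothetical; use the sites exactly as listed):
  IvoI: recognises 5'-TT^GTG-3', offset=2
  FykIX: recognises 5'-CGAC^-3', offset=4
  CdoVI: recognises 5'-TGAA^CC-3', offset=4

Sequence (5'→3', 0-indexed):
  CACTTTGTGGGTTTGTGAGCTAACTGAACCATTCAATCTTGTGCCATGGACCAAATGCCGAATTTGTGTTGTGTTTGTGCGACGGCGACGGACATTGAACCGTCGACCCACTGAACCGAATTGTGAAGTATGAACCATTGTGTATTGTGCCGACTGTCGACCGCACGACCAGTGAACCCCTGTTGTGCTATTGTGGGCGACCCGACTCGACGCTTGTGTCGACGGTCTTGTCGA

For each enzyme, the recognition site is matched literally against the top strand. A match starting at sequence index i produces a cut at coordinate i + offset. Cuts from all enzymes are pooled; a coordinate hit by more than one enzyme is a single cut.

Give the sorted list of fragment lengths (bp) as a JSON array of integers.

Scan for sites:
  IvoI (TTGTG, off=2): starts [4, 12, 38, 63, 68, 74, 120, 137, 144, 182, 190, 213] → cuts [6, 14, 40, 65, 70, 76, 122, 139, 146, 184, 192, 215]
  FykIX (CGAC, off=4): starts [79, 85, 103, 150, 157, 165, 197, 202, 207, 219, 231] → cuts [1, 83, 89, 107, 154, 161, 169, 201, 206, 211, 223]
  CdoVI (TGAACC, off=4): starts [24, 95, 111, 130, 172] → cuts [28, 99, 115, 134, 176]

All cut coordinates (distinct, sorted): [1, 6, 14, 28, 40, 65, 70, 76, 83, 89, 99, 107, 115, 122, 134, 139, 146, 154, 161, 169, 176, 184, 192, 201, 206, 211, 215, 223]

Fragments:
  1→6: 5 bp
  6→14: 8 bp
  14→28: 14 bp
  28→40: 12 bp
  40→65: 25 bp
  65→70: 5 bp
  70→76: 6 bp
  76→83: 7 bp
  83→89: 6 bp
  89→99: 10 bp
  99→107: 8 bp
  107→115: 8 bp
  115→122: 7 bp
  122→134: 12 bp
  134→139: 5 bp
  139→146: 7 bp
  146→154: 8 bp
  154→161: 7 bp
  161→169: 8 bp
  169→176: 7 bp
  176→184: 8 bp
  184→192: 8 bp
  192→201: 9 bp
  201→206: 5 bp
  206→211: 5 bp
  211→215: 4 bp
  215→223: 8 bp
  223→1 (wrap): 234-223+1 = 12 bp

[4,5,5,5,5,5,6,6,7,7,7,7,7,8,8,8,8,8,8,8,8,9,10,12,12,12,14,25]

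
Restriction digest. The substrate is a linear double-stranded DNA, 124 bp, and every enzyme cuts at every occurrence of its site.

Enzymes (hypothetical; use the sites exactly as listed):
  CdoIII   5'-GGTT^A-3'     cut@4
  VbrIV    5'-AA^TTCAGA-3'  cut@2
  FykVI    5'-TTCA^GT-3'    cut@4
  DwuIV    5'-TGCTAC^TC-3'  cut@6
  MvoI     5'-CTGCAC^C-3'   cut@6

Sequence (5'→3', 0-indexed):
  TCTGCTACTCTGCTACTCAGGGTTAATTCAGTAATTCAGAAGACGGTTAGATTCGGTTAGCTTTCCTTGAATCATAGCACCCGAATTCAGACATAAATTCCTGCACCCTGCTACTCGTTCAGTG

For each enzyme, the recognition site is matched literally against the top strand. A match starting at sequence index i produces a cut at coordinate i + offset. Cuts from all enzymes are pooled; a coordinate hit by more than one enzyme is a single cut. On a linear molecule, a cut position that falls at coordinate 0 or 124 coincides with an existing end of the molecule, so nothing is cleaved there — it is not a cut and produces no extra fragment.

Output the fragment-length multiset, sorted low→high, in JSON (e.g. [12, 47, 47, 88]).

Per-enzyme occurrences:
  CdoIII GGTTA/4: at [20, 44, 54] ⇒ [24, 48, 58]
  VbrIV AATTCAGA/2: at [32, 83] ⇒ [34, 85]
  FykVI TTCAGT/4: at [26, 117] ⇒ [30, 121]
  DwuIV TGCTACTC/6: at [2, 10, 108] ⇒ [8, 16, 114]
  MvoI CTGCACC/6: at [100] ⇒ [106]

Pooled cuts: [8, 16, 24, 30, 34, 48, 58, 85, 106, 114, 121]

Fragments:
  [0,8): 8 bp
  [8,16): 8 bp
  [16,24): 8 bp
  [24,30): 6 bp
  [30,34): 4 bp
  [34,48): 14 bp
  [48,58): 10 bp
  [58,85): 27 bp
  [85,106): 21 bp
  [106,114): 8 bp
  [114,121): 7 bp
  [121,124): 3 bp

[3,4,6,7,8,8,8,8,10,14,21,27]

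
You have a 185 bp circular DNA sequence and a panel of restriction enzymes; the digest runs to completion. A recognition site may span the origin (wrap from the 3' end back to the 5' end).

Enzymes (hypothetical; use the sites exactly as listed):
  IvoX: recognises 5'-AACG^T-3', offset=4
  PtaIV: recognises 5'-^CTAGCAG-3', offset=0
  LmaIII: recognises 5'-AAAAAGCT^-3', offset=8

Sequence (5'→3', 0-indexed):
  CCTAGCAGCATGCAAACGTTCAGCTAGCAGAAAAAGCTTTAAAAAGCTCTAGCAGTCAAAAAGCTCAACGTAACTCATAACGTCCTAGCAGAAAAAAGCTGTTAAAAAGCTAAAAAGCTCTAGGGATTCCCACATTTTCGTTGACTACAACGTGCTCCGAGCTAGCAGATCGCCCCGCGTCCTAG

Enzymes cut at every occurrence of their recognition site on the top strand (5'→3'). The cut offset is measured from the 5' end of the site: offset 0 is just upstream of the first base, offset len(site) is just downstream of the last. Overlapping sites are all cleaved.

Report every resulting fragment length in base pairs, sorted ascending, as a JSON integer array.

Scan for sites:
  IvoX AACGT/4: at [14, 66, 78, 148] ⇒ [18, 70, 82, 152]
  PtaIV CTAGCAG/0: at [1, 23, 48, 84, 161] ⇒ [1, 23, 48, 84, 161]
  LmaIII AAAAAGCT/8: at [30, 40, 57, 92, 103, 111] ⇒ [38, 48, 65, 100, 111, 119]

Pooled cuts: [1, 18, 23, 38, 48, 65, 70, 82, 84, 100, 111, 119, 152, 161]

Fragments:
  1→18: 17 bp
  18→23: 5 bp
  23→38: 15 bp
  38→48: 10 bp
  48→65: 17 bp
  65→70: 5 bp
  70→82: 12 bp
  82→84: 2 bp
  84→100: 16 bp
  100→111: 11 bp
  111→119: 8 bp
  119→152: 33 bp
  152→161: 9 bp
  161→1 (wrap): 185-161+1 = 25 bp

[2,5,5,8,9,10,11,12,15,16,17,17,25,33]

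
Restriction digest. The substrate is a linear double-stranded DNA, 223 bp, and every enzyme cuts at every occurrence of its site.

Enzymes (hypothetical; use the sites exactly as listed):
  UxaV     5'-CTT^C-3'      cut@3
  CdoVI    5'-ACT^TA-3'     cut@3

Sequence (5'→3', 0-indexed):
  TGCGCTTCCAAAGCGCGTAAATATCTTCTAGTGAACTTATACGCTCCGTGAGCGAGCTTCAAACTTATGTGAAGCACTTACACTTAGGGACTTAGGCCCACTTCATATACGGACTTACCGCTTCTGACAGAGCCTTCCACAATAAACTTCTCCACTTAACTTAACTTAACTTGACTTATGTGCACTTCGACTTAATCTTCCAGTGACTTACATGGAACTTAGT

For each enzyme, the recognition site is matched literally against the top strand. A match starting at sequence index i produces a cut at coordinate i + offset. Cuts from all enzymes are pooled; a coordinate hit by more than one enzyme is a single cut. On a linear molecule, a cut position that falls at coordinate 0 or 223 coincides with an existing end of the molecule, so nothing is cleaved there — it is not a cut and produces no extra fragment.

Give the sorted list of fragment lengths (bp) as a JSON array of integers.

[4,5,5,5,6,6,7,7,7,8,8,9,10,10,11,11,11,12,13,13,13,20,22]

Per-enzyme occurrences:
  UxaV (CTTC, off=3): starts [4, 24, 56, 100, 120, 133, 146, 184, 196] → cuts [7, 27, 59, 103, 123, 136, 149, 187, 199]
  CdoVI (ACTTA, off=3): starts [34, 62, 75, 81, 89, 112, 153, 158, 163, 173, 189, 205, 216] → cuts [37, 65, 78, 84, 92, 115, 156, 161, 166, 176, 192, 208, 219]

Pooled cuts: [7, 27, 37, 59, 65, 78, 84, 92, 103, 115, 123, 136, 149, 156, 161, 166, 176, 187, 192, 199, 208, 219]

Fragments:
  [0,7): 7 bp
  [7,27): 20 bp
  [27,37): 10 bp
  [37,59): 22 bp
  [59,65): 6 bp
  [65,78): 13 bp
  [78,84): 6 bp
  [84,92): 8 bp
  [92,103): 11 bp
  [103,115): 12 bp
  [115,123): 8 bp
  [123,136): 13 bp
  [136,149): 13 bp
  [149,156): 7 bp
  [156,161): 5 bp
  [161,166): 5 bp
  [166,176): 10 bp
  [176,187): 11 bp
  [187,192): 5 bp
  [192,199): 7 bp
  [199,208): 9 bp
  [208,219): 11 bp
  [219,223): 4 bp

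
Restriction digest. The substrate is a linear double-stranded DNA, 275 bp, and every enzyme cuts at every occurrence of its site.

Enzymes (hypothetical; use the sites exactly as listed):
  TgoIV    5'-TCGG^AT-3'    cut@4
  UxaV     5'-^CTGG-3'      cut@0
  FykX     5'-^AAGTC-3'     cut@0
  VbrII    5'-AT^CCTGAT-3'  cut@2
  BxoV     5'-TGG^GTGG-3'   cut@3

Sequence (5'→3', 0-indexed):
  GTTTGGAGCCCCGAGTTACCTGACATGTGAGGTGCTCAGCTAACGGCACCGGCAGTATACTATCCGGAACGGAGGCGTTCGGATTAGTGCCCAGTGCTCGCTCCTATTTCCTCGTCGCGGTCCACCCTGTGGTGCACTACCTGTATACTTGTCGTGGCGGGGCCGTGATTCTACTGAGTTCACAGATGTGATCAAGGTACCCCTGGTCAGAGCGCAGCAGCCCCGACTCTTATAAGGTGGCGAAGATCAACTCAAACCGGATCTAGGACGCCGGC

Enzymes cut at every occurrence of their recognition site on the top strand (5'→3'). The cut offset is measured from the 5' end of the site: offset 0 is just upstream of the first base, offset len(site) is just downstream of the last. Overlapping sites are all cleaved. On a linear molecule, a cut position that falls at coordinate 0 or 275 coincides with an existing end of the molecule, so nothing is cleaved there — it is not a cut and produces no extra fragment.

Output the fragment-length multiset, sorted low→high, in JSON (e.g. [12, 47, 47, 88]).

[73,82,120]

Per-enzyme occurrences:
  TgoIV (TCGGAT, off=4): starts [78] → cuts [82]
  UxaV (CTGG, off=0): starts [202] → cuts [202]
  FykX (AAGTC, off=0): no sites
  VbrII (ATCCTGAT, off=2): no sites
  BxoV (TGGGTGG, off=3): no sites

All cut coordinates (distinct, sorted): [82, 202]

Fragments:
  [0,82): 82 bp
  [82,202): 120 bp
  [202,275): 73 bp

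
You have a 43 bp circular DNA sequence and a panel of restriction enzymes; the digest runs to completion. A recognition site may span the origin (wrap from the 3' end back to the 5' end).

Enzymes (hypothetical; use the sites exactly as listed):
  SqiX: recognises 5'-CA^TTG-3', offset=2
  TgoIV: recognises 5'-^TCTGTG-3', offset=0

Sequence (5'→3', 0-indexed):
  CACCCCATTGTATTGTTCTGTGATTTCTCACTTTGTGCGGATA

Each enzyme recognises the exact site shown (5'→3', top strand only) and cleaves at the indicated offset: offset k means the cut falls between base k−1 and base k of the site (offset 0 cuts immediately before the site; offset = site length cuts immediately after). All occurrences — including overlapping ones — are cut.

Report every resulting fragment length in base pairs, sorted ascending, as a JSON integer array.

Scan for sites:
  SqiX CATTG/2: at [5] ⇒ [7]
  TgoIV TCTGTG/0: at [16] ⇒ [16]

All cut coordinates (distinct, sorted): [7, 16]

Fragments:
  7→16: 9 bp
  16→7 (wrap): 43-16+7 = 34 bp

[9,34]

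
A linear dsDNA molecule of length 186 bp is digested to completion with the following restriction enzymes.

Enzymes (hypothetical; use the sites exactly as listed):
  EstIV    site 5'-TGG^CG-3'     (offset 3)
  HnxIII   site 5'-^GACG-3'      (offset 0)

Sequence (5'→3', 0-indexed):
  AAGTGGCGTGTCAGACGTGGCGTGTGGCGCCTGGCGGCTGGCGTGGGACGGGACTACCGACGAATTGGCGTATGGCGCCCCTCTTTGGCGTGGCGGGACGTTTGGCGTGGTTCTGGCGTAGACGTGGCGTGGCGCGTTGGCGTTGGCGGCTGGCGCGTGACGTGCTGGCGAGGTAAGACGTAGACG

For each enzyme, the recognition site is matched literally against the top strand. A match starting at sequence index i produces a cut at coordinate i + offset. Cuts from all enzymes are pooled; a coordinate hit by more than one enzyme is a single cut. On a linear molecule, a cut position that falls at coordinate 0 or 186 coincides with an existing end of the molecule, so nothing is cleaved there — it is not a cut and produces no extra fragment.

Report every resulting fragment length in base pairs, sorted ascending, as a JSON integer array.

Per-enzyme occurrences:
  EstIV TGGCG/3: at [3, 17, 24, 31, 38, 65, 72, 85, 90, 102, 113, 124, 129, 137, 143, 150, 165] ⇒ [6, 20, 27, 34, 41, 68, 75, 88, 93, 105, 116, 127, 132, 140, 146, 153, 168]
  HnxIII GACG/0: at [13, 46, 58, 96, 120, 158, 176, 182] ⇒ [13, 46, 58, 96, 120, 158, 176, 182]

Pooled cuts: [6, 13, 20, 27, 34, 41, 46, 58, 68, 75, 88, 93, 96, 105, 116, 120, 127, 132, 140, 146, 153, 158, 168, 176, 182]

Fragments:
  [0,6): 6 bp
  [6,13): 7 bp
  [13,20): 7 bp
  [20,27): 7 bp
  [27,34): 7 bp
  [34,41): 7 bp
  [41,46): 5 bp
  [46,58): 12 bp
  [58,68): 10 bp
  [68,75): 7 bp
  [75,88): 13 bp
  [88,93): 5 bp
  [93,96): 3 bp
  [96,105): 9 bp
  [105,116): 11 bp
  [116,120): 4 bp
  [120,127): 7 bp
  [127,132): 5 bp
  [132,140): 8 bp
  [140,146): 6 bp
  [146,153): 7 bp
  [153,158): 5 bp
  [158,168): 10 bp
  [168,176): 8 bp
  [176,182): 6 bp
  [182,186): 4 bp

[3,4,4,5,5,5,5,6,6,6,7,7,7,7,7,7,7,7,8,8,9,10,10,11,12,13]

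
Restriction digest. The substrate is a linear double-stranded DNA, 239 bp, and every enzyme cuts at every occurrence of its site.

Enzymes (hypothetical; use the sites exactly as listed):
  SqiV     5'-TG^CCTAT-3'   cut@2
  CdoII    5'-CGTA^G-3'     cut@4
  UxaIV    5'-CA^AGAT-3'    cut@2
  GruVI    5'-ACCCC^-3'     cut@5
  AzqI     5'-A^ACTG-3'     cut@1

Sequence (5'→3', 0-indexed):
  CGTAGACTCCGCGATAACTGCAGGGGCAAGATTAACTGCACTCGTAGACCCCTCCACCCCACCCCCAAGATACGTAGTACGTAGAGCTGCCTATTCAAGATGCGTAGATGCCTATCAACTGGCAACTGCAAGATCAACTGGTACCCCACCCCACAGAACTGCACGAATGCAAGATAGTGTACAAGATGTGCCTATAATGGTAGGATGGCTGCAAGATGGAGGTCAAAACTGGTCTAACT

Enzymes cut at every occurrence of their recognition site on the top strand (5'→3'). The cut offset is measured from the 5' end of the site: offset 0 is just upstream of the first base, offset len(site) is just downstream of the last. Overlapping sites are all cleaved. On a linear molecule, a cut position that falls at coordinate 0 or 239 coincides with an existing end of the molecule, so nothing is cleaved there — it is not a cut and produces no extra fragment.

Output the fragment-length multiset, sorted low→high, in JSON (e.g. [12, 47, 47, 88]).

[2,4,4,5,5,5,6,6,6,6,6,7,7,7,7,8,8,9,9,11,12,12,12,12,12,14,14,23]

Site scan:
  SqiV (TGCCTAT, off=2): starts [87, 108, 188] → cuts [89, 110, 190]
  CdoII (CGTAG, off=4): starts [0, 42, 72, 79, 102] → cuts [4, 46, 76, 83, 106]
  UxaIV (CAAGAT, off=2): starts [26, 65, 95, 128, 169, 181, 211] → cuts [28, 67, 97, 130, 171, 183, 213]
  GruVI (ACCCC, off=5): starts [47, 55, 60, 142, 147] → cuts [52, 60, 65, 147, 152]
  AzqI (AACTG, off=1): starts [15, 33, 116, 123, 135, 156, 226] → cuts [16, 34, 117, 124, 136, 157, 227]

Pooled cuts: [4, 16, 28, 34, 46, 52, 60, 65, 67, 76, 83, 89, 97, 106, 110, 117, 124, 130, 136, 147, 152, 157, 171, 183, 190, 213, 227]

Fragment lengths:
  [0,4): 4 bp
  [4,16): 12 bp
  [16,28): 12 bp
  [28,34): 6 bp
  [34,46): 12 bp
  [46,52): 6 bp
  [52,60): 8 bp
  [60,65): 5 bp
  [65,67): 2 bp
  [67,76): 9 bp
  [76,83): 7 bp
  [83,89): 6 bp
  [89,97): 8 bp
  [97,106): 9 bp
  [106,110): 4 bp
  [110,117): 7 bp
  [117,124): 7 bp
  [124,130): 6 bp
  [130,136): 6 bp
  [136,147): 11 bp
  [147,152): 5 bp
  [152,157): 5 bp
  [157,171): 14 bp
  [171,183): 12 bp
  [183,190): 7 bp
  [190,213): 23 bp
  [213,227): 14 bp
  [227,239): 12 bp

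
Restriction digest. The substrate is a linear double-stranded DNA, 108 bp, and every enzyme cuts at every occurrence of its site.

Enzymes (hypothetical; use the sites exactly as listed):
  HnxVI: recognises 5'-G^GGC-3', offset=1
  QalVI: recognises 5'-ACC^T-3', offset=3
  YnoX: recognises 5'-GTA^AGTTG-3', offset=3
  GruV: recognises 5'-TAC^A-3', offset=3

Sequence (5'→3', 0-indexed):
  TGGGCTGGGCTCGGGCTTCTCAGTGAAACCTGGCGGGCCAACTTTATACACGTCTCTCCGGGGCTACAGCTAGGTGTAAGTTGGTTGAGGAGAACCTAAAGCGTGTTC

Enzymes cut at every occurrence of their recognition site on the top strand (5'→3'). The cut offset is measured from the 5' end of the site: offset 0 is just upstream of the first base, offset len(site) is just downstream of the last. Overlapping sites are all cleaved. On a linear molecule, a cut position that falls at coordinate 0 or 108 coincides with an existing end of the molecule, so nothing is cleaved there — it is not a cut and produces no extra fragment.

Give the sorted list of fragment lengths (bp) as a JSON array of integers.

[2,5,5,6,6,11,12,12,14,17,18]

Per-enzyme occurrences:
  HnxVI (GGGC, off=1): starts [1, 6, 12, 34, 60] → cuts [2, 7, 13, 35, 61]
  QalVI (ACCT, off=3): starts [27, 93] → cuts [30, 96]
  YnoX (GTAAGTTG, off=3): starts [75] → cuts [78]
  GruV (TACA, off=3): starts [46, 64] → cuts [49, 67]

Pooled cuts: [2, 7, 13, 30, 35, 49, 61, 67, 78, 96]

Fragment lengths:
  [0,2): 2 bp
  [2,7): 5 bp
  [7,13): 6 bp
  [13,30): 17 bp
  [30,35): 5 bp
  [35,49): 14 bp
  [49,61): 12 bp
  [61,67): 6 bp
  [67,78): 11 bp
  [78,96): 18 bp
  [96,108): 12 bp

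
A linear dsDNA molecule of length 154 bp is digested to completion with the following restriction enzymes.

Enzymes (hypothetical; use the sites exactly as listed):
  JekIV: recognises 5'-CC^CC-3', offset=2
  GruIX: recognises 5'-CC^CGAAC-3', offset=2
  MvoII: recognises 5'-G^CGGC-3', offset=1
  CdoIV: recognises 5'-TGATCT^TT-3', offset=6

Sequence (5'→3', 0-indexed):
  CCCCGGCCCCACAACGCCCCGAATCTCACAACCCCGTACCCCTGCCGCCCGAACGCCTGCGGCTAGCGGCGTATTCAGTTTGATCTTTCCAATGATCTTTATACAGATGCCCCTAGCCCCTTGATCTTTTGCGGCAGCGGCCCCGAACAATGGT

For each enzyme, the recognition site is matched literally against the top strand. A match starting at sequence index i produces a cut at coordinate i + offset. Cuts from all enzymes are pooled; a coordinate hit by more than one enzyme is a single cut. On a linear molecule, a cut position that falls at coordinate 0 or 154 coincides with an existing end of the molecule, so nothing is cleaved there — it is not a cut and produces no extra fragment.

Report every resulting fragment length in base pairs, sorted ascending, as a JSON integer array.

Per-enzyme occurrences:
  JekIV CCCC/2: at [0, 6, 16, 31, 38, 109, 116, 140] ⇒ [2, 8, 18, 33, 40, 111, 118, 142]
  GruIX CCCGAAC/2: at [47, 141] ⇒ [49, 143]
  MvoII GCGGC/1: at [58, 65, 130, 136] ⇒ [59, 66, 131, 137]
  CdoIV TGATCTTT/6: at [80, 92, 121] ⇒ [86, 98, 127]

Pooled cuts: [2, 8, 18, 33, 40, 49, 59, 66, 86, 98, 111, 118, 127, 131, 137, 142, 143]

Fragment lengths:
  [0,2): 2 bp
  [2,8): 6 bp
  [8,18): 10 bp
  [18,33): 15 bp
  [33,40): 7 bp
  [40,49): 9 bp
  [49,59): 10 bp
  [59,66): 7 bp
  [66,86): 20 bp
  [86,98): 12 bp
  [98,111): 13 bp
  [111,118): 7 bp
  [118,127): 9 bp
  [127,131): 4 bp
  [131,137): 6 bp
  [137,142): 5 bp
  [142,143): 1 bp
  [143,154): 11 bp

[1,2,4,5,6,6,7,7,7,9,9,10,10,11,12,13,15,20]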